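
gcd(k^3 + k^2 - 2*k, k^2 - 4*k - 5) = 1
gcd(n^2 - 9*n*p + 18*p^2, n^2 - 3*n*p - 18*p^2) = -n + 6*p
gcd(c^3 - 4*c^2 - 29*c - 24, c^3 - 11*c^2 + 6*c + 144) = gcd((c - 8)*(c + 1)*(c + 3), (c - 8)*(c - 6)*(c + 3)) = c^2 - 5*c - 24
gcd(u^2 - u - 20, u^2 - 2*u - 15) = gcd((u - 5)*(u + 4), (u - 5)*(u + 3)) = u - 5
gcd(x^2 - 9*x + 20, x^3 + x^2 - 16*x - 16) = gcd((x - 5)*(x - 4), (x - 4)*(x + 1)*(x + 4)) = x - 4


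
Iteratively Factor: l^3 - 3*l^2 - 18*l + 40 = (l - 5)*(l^2 + 2*l - 8) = (l - 5)*(l - 2)*(l + 4)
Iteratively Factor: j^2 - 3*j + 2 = (j - 1)*(j - 2)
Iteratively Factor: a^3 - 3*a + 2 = (a - 1)*(a^2 + a - 2) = (a - 1)*(a + 2)*(a - 1)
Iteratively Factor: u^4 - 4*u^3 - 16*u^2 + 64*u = (u)*(u^3 - 4*u^2 - 16*u + 64) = u*(u + 4)*(u^2 - 8*u + 16) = u*(u - 4)*(u + 4)*(u - 4)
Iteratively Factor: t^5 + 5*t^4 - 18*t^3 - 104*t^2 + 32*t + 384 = (t - 4)*(t^4 + 9*t^3 + 18*t^2 - 32*t - 96) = (t - 4)*(t + 4)*(t^3 + 5*t^2 - 2*t - 24) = (t - 4)*(t + 4)^2*(t^2 + t - 6) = (t - 4)*(t - 2)*(t + 4)^2*(t + 3)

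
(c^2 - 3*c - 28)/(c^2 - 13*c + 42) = (c + 4)/(c - 6)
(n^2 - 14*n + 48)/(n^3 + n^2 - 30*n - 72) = (n - 8)/(n^2 + 7*n + 12)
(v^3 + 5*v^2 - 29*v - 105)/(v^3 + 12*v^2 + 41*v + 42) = (v - 5)/(v + 2)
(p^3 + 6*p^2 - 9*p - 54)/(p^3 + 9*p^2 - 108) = (p + 3)/(p + 6)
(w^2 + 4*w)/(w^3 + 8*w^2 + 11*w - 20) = w/(w^2 + 4*w - 5)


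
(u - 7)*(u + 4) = u^2 - 3*u - 28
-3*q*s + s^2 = s*(-3*q + s)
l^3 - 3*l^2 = l^2*(l - 3)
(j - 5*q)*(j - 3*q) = j^2 - 8*j*q + 15*q^2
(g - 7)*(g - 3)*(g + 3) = g^3 - 7*g^2 - 9*g + 63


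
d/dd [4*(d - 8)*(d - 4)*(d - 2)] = 12*d^2 - 112*d + 224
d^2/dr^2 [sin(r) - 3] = -sin(r)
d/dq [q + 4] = 1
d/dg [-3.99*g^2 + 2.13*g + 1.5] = 2.13 - 7.98*g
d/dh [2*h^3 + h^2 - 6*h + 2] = 6*h^2 + 2*h - 6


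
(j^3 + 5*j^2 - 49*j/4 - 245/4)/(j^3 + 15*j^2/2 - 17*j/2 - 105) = (j + 7/2)/(j + 6)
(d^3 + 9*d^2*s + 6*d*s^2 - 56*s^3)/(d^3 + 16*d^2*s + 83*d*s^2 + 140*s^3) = (d - 2*s)/(d + 5*s)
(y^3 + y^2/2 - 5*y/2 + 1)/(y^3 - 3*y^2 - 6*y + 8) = (y - 1/2)/(y - 4)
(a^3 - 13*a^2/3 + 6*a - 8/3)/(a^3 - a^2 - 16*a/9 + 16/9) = 3*(a - 2)/(3*a + 4)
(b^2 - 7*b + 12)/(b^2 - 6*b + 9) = (b - 4)/(b - 3)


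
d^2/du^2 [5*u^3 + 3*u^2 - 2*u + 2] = 30*u + 6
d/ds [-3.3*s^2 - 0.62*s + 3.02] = -6.6*s - 0.62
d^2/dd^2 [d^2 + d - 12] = 2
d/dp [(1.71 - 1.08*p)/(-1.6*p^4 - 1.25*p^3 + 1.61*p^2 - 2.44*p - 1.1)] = (-5.184*p^4 + 8.244*p^3 + 8.1513*p^2 - 5.5062*p + 5.3604)/(2.56*p^8 + 4.0*p^7 - 3.5895*p^6 + 3.783*p^5 + 12.2121*p^4 - 5.1068*p^3 + 2.4116*p^2 + 5.368*p + 1.21)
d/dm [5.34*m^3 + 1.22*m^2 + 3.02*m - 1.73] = 16.02*m^2 + 2.44*m + 3.02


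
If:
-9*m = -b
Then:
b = 9*m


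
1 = 1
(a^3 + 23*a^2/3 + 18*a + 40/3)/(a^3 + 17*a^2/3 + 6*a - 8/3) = (3*a + 5)/(3*a - 1)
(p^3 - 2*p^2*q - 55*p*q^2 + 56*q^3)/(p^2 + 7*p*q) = p - 9*q + 8*q^2/p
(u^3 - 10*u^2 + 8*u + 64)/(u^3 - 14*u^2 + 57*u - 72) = (u^2 - 2*u - 8)/(u^2 - 6*u + 9)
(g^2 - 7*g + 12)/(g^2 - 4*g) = (g - 3)/g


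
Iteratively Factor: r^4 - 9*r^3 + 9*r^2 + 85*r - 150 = (r - 2)*(r^3 - 7*r^2 - 5*r + 75) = (r - 5)*(r - 2)*(r^2 - 2*r - 15) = (r - 5)*(r - 2)*(r + 3)*(r - 5)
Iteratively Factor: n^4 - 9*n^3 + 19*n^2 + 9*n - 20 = (n - 1)*(n^3 - 8*n^2 + 11*n + 20) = (n - 5)*(n - 1)*(n^2 - 3*n - 4) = (n - 5)*(n - 4)*(n - 1)*(n + 1)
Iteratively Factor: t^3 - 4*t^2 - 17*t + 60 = (t - 3)*(t^2 - t - 20) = (t - 3)*(t + 4)*(t - 5)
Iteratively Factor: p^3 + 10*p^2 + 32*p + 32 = (p + 4)*(p^2 + 6*p + 8) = (p + 2)*(p + 4)*(p + 4)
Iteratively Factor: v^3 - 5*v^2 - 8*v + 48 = (v - 4)*(v^2 - v - 12) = (v - 4)*(v + 3)*(v - 4)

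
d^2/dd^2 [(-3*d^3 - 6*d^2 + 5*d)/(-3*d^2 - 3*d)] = -16/(3*d^3 + 9*d^2 + 9*d + 3)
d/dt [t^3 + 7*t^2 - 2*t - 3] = 3*t^2 + 14*t - 2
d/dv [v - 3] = 1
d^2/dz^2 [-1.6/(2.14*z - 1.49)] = -14.65472/(2.14*z - 1.49)^3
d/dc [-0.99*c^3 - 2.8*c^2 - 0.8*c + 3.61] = -2.97*c^2 - 5.6*c - 0.8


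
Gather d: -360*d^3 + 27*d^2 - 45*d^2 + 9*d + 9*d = -360*d^3 - 18*d^2 + 18*d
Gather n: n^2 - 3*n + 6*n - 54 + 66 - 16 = n^2 + 3*n - 4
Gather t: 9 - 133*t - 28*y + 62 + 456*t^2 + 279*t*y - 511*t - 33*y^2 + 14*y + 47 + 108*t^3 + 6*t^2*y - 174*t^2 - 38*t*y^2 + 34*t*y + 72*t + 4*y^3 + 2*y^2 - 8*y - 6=108*t^3 + t^2*(6*y + 282) + t*(-38*y^2 + 313*y - 572) + 4*y^3 - 31*y^2 - 22*y + 112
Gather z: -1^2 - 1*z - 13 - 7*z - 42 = -8*z - 56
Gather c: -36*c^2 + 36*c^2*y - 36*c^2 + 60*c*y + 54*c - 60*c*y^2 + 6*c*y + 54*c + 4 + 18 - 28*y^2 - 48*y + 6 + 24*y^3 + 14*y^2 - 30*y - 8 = c^2*(36*y - 72) + c*(-60*y^2 + 66*y + 108) + 24*y^3 - 14*y^2 - 78*y + 20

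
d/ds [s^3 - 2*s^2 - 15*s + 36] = 3*s^2 - 4*s - 15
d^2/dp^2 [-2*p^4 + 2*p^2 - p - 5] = 4 - 24*p^2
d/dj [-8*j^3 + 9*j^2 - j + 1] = -24*j^2 + 18*j - 1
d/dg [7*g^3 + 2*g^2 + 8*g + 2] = 21*g^2 + 4*g + 8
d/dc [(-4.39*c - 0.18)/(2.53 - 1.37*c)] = (28.723849 - 15.554021*c)/(1.37*c - 2.53)^3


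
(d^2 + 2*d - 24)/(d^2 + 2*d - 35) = (d^2 + 2*d - 24)/(d^2 + 2*d - 35)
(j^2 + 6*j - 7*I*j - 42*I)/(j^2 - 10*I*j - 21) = (j + 6)/(j - 3*I)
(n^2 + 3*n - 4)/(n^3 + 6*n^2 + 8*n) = (n - 1)/(n*(n + 2))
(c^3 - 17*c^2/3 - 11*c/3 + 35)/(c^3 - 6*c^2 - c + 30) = (c + 7/3)/(c + 2)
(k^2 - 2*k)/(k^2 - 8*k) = (k - 2)/(k - 8)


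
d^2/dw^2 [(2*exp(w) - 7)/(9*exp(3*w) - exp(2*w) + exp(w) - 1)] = (648*exp(6*w) - 5157*exp(5*w) + 623*exp(4*w) + 82*exp(3*w) - 558*exp(2*w) + 23*exp(w) - 5)*exp(w)/(729*exp(9*w) - 243*exp(8*w) + 270*exp(7*w) - 298*exp(6*w) + 84*exp(5*w) - 60*exp(4*w) + 34*exp(3*w) - 6*exp(2*w) + 3*exp(w) - 1)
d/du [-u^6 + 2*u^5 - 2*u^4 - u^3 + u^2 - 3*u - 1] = -6*u^5 + 10*u^4 - 8*u^3 - 3*u^2 + 2*u - 3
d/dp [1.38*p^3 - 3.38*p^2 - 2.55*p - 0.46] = 4.14*p^2 - 6.76*p - 2.55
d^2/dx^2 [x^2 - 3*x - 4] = 2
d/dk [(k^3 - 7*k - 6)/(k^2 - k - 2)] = (k^2 - 4*k + 8)/(k^2 - 4*k + 4)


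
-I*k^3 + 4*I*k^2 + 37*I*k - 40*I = (k - 8)*(k + 5)*(-I*k + I)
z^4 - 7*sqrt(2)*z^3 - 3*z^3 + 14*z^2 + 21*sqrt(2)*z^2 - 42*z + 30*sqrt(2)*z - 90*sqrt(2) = (z - 3)*(z - 5*sqrt(2))*(z - 3*sqrt(2))*(z + sqrt(2))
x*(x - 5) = x^2 - 5*x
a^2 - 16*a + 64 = (a - 8)^2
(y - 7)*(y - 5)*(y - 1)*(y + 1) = y^4 - 12*y^3 + 34*y^2 + 12*y - 35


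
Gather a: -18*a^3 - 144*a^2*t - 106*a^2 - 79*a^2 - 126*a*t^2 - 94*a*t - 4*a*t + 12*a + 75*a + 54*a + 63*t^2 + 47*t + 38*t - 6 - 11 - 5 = -18*a^3 + a^2*(-144*t - 185) + a*(-126*t^2 - 98*t + 141) + 63*t^2 + 85*t - 22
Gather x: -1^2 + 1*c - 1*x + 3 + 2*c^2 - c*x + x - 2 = 2*c^2 - c*x + c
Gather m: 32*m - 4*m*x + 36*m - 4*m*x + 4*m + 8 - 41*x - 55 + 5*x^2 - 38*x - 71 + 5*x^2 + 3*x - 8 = m*(72 - 8*x) + 10*x^2 - 76*x - 126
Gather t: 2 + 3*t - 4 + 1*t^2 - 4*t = t^2 - t - 2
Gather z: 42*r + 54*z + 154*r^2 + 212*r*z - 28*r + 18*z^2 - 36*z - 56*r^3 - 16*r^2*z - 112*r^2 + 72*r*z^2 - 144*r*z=-56*r^3 + 42*r^2 + 14*r + z^2*(72*r + 18) + z*(-16*r^2 + 68*r + 18)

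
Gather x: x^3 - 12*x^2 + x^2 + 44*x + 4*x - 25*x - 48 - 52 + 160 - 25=x^3 - 11*x^2 + 23*x + 35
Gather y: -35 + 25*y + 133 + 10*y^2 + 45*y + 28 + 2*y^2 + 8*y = 12*y^2 + 78*y + 126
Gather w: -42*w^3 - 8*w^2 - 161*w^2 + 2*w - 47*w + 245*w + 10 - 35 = -42*w^3 - 169*w^2 + 200*w - 25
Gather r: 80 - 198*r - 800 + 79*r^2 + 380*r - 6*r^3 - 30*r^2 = -6*r^3 + 49*r^2 + 182*r - 720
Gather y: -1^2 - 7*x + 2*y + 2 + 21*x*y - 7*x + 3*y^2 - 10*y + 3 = -14*x + 3*y^2 + y*(21*x - 8) + 4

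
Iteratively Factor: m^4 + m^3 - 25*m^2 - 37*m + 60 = (m - 5)*(m^3 + 6*m^2 + 5*m - 12) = (m - 5)*(m + 4)*(m^2 + 2*m - 3) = (m - 5)*(m + 3)*(m + 4)*(m - 1)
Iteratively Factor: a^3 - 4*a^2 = (a - 4)*(a^2) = a*(a - 4)*(a)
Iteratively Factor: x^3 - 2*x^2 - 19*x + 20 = (x + 4)*(x^2 - 6*x + 5) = (x - 5)*(x + 4)*(x - 1)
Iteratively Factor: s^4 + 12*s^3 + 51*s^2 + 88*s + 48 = (s + 1)*(s^3 + 11*s^2 + 40*s + 48) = (s + 1)*(s + 4)*(s^2 + 7*s + 12) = (s + 1)*(s + 4)^2*(s + 3)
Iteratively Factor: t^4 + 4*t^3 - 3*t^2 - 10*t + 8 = (t - 1)*(t^3 + 5*t^2 + 2*t - 8) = (t - 1)*(t + 4)*(t^2 + t - 2) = (t - 1)^2*(t + 4)*(t + 2)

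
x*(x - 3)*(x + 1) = x^3 - 2*x^2 - 3*x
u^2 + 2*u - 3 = (u - 1)*(u + 3)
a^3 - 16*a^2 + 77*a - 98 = (a - 7)^2*(a - 2)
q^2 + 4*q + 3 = (q + 1)*(q + 3)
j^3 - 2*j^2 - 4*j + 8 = (j - 2)^2*(j + 2)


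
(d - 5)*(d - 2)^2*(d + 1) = d^4 - 8*d^3 + 15*d^2 + 4*d - 20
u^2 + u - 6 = (u - 2)*(u + 3)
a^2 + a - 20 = (a - 4)*(a + 5)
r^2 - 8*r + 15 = (r - 5)*(r - 3)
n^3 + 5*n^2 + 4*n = n*(n + 1)*(n + 4)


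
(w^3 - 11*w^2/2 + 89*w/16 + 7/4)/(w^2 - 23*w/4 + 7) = w + 1/4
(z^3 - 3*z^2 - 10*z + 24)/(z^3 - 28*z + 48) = (z + 3)/(z + 6)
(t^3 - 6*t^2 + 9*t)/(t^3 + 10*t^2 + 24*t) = (t^2 - 6*t + 9)/(t^2 + 10*t + 24)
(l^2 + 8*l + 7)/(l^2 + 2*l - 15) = (l^2 + 8*l + 7)/(l^2 + 2*l - 15)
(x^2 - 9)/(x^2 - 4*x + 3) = (x + 3)/(x - 1)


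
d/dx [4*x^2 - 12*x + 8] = 8*x - 12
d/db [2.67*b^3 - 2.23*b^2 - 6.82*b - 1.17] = 8.01*b^2 - 4.46*b - 6.82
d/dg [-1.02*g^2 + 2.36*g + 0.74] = 2.36 - 2.04*g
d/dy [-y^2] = -2*y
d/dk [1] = 0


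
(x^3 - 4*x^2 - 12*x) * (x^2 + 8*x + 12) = x^5 + 4*x^4 - 32*x^3 - 144*x^2 - 144*x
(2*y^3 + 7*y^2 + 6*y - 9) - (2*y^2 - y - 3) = 2*y^3 + 5*y^2 + 7*y - 6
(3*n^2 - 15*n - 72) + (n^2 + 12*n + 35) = 4*n^2 - 3*n - 37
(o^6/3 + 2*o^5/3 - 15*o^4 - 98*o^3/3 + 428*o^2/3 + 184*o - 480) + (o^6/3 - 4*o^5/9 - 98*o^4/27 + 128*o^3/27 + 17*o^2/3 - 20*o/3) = 2*o^6/3 + 2*o^5/9 - 503*o^4/27 - 754*o^3/27 + 445*o^2/3 + 532*o/3 - 480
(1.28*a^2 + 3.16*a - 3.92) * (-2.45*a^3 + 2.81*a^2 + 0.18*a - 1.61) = -3.136*a^5 - 4.1452*a^4 + 18.714*a^3 - 12.5072*a^2 - 5.7932*a + 6.3112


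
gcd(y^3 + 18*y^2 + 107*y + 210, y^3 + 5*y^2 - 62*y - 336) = y^2 + 13*y + 42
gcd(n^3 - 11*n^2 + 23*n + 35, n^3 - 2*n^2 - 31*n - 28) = n^2 - 6*n - 7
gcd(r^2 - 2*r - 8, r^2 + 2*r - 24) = r - 4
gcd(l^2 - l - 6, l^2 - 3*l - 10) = l + 2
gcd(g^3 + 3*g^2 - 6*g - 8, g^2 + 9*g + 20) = g + 4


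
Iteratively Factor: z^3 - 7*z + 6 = (z + 3)*(z^2 - 3*z + 2) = (z - 1)*(z + 3)*(z - 2)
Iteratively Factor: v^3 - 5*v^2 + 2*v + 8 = (v - 4)*(v^2 - v - 2) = (v - 4)*(v + 1)*(v - 2)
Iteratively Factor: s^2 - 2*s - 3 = (s + 1)*(s - 3)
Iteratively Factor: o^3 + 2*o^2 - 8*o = (o - 2)*(o^2 + 4*o) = (o - 2)*(o + 4)*(o)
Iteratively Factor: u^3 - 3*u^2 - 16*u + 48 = (u - 3)*(u^2 - 16) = (u - 4)*(u - 3)*(u + 4)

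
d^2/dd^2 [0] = 0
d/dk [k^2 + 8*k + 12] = 2*k + 8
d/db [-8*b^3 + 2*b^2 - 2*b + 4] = -24*b^2 + 4*b - 2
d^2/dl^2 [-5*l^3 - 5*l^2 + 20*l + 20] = -30*l - 10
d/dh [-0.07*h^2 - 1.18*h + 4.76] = -0.14*h - 1.18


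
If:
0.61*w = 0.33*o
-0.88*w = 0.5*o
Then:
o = 0.00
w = 0.00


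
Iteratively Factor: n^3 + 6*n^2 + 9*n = (n)*(n^2 + 6*n + 9) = n*(n + 3)*(n + 3)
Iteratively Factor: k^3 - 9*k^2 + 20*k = (k - 4)*(k^2 - 5*k) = (k - 5)*(k - 4)*(k)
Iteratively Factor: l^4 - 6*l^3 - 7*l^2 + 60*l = (l - 5)*(l^3 - l^2 - 12*l) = (l - 5)*(l + 3)*(l^2 - 4*l) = (l - 5)*(l - 4)*(l + 3)*(l)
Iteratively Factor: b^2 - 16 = (b + 4)*(b - 4)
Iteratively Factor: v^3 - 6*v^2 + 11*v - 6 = (v - 2)*(v^2 - 4*v + 3) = (v - 3)*(v - 2)*(v - 1)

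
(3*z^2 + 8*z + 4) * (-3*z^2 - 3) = -9*z^4 - 24*z^3 - 21*z^2 - 24*z - 12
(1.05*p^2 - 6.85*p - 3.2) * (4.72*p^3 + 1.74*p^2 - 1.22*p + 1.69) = 4.956*p^5 - 30.505*p^4 - 28.304*p^3 + 4.5635*p^2 - 7.6725*p - 5.408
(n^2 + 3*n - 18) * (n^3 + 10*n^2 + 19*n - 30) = n^5 + 13*n^4 + 31*n^3 - 153*n^2 - 432*n + 540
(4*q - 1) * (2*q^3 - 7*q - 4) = 8*q^4 - 2*q^3 - 28*q^2 - 9*q + 4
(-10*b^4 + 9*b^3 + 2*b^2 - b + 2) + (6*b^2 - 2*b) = -10*b^4 + 9*b^3 + 8*b^2 - 3*b + 2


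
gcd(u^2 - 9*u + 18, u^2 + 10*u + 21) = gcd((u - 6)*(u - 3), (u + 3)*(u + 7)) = 1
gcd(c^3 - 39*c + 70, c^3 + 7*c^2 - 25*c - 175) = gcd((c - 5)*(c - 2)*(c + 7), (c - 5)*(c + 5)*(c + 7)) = c^2 + 2*c - 35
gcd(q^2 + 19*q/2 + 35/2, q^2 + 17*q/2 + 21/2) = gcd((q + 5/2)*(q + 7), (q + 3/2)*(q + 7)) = q + 7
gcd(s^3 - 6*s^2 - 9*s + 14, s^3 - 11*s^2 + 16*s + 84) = s^2 - 5*s - 14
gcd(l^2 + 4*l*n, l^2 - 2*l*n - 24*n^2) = l + 4*n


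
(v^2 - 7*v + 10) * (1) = v^2 - 7*v + 10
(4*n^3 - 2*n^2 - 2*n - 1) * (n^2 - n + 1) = 4*n^5 - 6*n^4 + 4*n^3 - n^2 - n - 1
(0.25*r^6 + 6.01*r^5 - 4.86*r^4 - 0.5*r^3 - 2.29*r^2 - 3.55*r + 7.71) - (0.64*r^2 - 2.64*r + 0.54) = 0.25*r^6 + 6.01*r^5 - 4.86*r^4 - 0.5*r^3 - 2.93*r^2 - 0.91*r + 7.17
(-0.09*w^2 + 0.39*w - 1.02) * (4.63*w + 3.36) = -0.4167*w^3 + 1.5033*w^2 - 3.4122*w - 3.4272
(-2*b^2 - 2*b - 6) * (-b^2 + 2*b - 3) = 2*b^4 - 2*b^3 + 8*b^2 - 6*b + 18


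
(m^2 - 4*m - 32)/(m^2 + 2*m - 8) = (m - 8)/(m - 2)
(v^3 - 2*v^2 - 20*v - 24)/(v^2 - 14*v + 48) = (v^2 + 4*v + 4)/(v - 8)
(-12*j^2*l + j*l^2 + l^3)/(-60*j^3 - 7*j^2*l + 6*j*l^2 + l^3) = l/(5*j + l)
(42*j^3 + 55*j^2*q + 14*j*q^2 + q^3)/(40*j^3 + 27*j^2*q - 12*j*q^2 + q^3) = (42*j^2 + 13*j*q + q^2)/(40*j^2 - 13*j*q + q^2)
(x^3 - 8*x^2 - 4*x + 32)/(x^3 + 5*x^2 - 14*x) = (x^2 - 6*x - 16)/(x*(x + 7))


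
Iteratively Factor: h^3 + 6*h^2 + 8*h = (h)*(h^2 + 6*h + 8) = h*(h + 2)*(h + 4)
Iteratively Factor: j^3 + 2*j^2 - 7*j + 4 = (j - 1)*(j^2 + 3*j - 4) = (j - 1)*(j + 4)*(j - 1)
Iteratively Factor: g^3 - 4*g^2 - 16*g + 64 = (g - 4)*(g^2 - 16) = (g - 4)^2*(g + 4)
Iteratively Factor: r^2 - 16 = (r - 4)*(r + 4)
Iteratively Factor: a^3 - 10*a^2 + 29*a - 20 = (a - 1)*(a^2 - 9*a + 20) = (a - 4)*(a - 1)*(a - 5)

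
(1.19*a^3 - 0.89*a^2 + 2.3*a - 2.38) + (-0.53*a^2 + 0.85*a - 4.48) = 1.19*a^3 - 1.42*a^2 + 3.15*a - 6.86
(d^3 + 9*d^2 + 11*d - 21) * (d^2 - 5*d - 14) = d^5 + 4*d^4 - 48*d^3 - 202*d^2 - 49*d + 294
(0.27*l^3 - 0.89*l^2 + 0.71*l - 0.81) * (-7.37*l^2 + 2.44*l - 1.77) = -1.9899*l^5 + 7.2181*l^4 - 7.8822*l^3 + 9.2774*l^2 - 3.2331*l + 1.4337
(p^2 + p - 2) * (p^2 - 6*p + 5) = p^4 - 5*p^3 - 3*p^2 + 17*p - 10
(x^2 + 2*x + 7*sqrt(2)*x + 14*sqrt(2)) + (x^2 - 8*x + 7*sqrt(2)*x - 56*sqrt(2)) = 2*x^2 - 6*x + 14*sqrt(2)*x - 42*sqrt(2)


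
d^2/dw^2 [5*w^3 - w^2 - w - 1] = 30*w - 2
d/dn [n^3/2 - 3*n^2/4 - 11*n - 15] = 3*n^2/2 - 3*n/2 - 11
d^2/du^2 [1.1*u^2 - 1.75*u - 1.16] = 2.20000000000000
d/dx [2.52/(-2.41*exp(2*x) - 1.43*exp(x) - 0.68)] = (12.1464*exp(x) + 3.6036)*exp(x)/(2.41*exp(2*x) + 1.43*exp(x) + 0.68)^2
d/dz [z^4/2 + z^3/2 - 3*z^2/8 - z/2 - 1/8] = 2*z^3 + 3*z^2/2 - 3*z/4 - 1/2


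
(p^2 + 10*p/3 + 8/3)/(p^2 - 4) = (p + 4/3)/(p - 2)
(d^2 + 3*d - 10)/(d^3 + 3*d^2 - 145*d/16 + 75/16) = 16*(d - 2)/(16*d^2 - 32*d + 15)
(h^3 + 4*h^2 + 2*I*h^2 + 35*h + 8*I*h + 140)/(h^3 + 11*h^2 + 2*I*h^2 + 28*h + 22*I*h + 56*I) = (h^2 + 2*I*h + 35)/(h^2 + h*(7 + 2*I) + 14*I)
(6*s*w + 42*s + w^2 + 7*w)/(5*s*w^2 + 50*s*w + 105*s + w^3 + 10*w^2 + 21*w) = (6*s + w)/(5*s*w + 15*s + w^2 + 3*w)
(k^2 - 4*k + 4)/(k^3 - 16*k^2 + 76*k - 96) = (k - 2)/(k^2 - 14*k + 48)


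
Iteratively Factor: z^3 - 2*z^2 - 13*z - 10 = (z + 1)*(z^2 - 3*z - 10) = (z + 1)*(z + 2)*(z - 5)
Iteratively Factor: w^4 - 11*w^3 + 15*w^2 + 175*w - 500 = (w - 5)*(w^3 - 6*w^2 - 15*w + 100) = (w - 5)^2*(w^2 - w - 20) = (w - 5)^2*(w + 4)*(w - 5)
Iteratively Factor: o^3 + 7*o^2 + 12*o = (o)*(o^2 + 7*o + 12) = o*(o + 3)*(o + 4)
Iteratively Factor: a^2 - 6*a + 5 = (a - 1)*(a - 5)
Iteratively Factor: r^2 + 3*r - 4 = (r + 4)*(r - 1)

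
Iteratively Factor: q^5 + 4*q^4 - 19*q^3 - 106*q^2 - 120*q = (q)*(q^4 + 4*q^3 - 19*q^2 - 106*q - 120) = q*(q - 5)*(q^3 + 9*q^2 + 26*q + 24) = q*(q - 5)*(q + 4)*(q^2 + 5*q + 6) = q*(q - 5)*(q + 3)*(q + 4)*(q + 2)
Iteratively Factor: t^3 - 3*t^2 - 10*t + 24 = (t + 3)*(t^2 - 6*t + 8) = (t - 4)*(t + 3)*(t - 2)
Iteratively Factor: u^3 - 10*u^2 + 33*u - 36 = (u - 4)*(u^2 - 6*u + 9) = (u - 4)*(u - 3)*(u - 3)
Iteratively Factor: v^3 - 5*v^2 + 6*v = (v - 2)*(v^2 - 3*v) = v*(v - 2)*(v - 3)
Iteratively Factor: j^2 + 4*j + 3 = (j + 1)*(j + 3)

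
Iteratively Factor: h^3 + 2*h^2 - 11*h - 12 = (h - 3)*(h^2 + 5*h + 4) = (h - 3)*(h + 1)*(h + 4)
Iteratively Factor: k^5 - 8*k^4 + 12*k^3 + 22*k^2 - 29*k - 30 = (k - 5)*(k^4 - 3*k^3 - 3*k^2 + 7*k + 6) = (k - 5)*(k + 1)*(k^3 - 4*k^2 + k + 6) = (k - 5)*(k - 2)*(k + 1)*(k^2 - 2*k - 3) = (k - 5)*(k - 3)*(k - 2)*(k + 1)*(k + 1)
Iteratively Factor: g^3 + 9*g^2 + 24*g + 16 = (g + 4)*(g^2 + 5*g + 4) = (g + 4)^2*(g + 1)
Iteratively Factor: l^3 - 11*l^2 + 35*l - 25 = (l - 1)*(l^2 - 10*l + 25) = (l - 5)*(l - 1)*(l - 5)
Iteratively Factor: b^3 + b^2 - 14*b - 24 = (b - 4)*(b^2 + 5*b + 6) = (b - 4)*(b + 2)*(b + 3)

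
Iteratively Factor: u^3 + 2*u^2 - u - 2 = (u + 2)*(u^2 - 1) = (u - 1)*(u + 2)*(u + 1)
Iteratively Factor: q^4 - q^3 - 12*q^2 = (q + 3)*(q^3 - 4*q^2) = q*(q + 3)*(q^2 - 4*q) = q^2*(q + 3)*(q - 4)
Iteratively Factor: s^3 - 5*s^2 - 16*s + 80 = (s - 5)*(s^2 - 16) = (s - 5)*(s + 4)*(s - 4)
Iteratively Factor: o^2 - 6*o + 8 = (o - 2)*(o - 4)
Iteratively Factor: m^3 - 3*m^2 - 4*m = (m - 4)*(m^2 + m) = (m - 4)*(m + 1)*(m)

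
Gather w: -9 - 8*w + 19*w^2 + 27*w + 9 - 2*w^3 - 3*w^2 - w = -2*w^3 + 16*w^2 + 18*w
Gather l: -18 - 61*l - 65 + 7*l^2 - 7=7*l^2 - 61*l - 90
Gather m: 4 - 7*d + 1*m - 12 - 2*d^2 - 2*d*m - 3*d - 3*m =-2*d^2 - 10*d + m*(-2*d - 2) - 8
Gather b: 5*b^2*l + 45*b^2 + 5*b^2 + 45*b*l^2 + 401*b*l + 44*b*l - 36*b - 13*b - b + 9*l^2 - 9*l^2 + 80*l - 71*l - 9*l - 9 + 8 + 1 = b^2*(5*l + 50) + b*(45*l^2 + 445*l - 50)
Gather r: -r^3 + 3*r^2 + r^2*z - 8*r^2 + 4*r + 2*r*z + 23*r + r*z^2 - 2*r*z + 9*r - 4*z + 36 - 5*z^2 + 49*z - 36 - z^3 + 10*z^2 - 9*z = -r^3 + r^2*(z - 5) + r*(z^2 + 36) - z^3 + 5*z^2 + 36*z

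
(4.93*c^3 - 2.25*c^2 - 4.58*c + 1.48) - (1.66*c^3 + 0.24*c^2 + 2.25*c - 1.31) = 3.27*c^3 - 2.49*c^2 - 6.83*c + 2.79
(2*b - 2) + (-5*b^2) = -5*b^2 + 2*b - 2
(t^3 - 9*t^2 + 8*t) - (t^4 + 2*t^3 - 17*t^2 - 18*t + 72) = -t^4 - t^3 + 8*t^2 + 26*t - 72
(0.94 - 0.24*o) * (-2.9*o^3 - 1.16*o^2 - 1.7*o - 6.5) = 0.696*o^4 - 2.4476*o^3 - 0.6824*o^2 - 0.0379999999999998*o - 6.11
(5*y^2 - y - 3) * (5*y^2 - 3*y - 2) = 25*y^4 - 20*y^3 - 22*y^2 + 11*y + 6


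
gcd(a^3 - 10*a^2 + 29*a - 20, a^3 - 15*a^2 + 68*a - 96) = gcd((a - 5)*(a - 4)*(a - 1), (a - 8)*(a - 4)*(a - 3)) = a - 4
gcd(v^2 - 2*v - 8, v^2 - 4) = v + 2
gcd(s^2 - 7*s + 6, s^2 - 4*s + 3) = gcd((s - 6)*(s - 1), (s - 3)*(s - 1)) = s - 1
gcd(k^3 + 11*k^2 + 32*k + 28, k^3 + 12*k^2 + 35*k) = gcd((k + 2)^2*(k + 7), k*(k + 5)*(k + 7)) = k + 7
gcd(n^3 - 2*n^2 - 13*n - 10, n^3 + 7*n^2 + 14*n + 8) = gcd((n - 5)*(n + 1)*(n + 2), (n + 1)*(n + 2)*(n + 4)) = n^2 + 3*n + 2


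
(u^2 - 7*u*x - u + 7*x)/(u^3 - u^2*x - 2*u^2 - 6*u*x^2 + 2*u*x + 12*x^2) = (u^2 - 7*u*x - u + 7*x)/(u^3 - u^2*x - 2*u^2 - 6*u*x^2 + 2*u*x + 12*x^2)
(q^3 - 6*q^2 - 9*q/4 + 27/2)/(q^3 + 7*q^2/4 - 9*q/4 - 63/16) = 4*(q - 6)/(4*q + 7)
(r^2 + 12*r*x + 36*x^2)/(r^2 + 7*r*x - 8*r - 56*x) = (r^2 + 12*r*x + 36*x^2)/(r^2 + 7*r*x - 8*r - 56*x)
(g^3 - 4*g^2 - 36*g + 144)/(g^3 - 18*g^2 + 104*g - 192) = (g + 6)/(g - 8)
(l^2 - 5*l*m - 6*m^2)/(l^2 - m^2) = (l - 6*m)/(l - m)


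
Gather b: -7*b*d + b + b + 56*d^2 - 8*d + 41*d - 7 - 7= b*(2 - 7*d) + 56*d^2 + 33*d - 14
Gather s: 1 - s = 1 - s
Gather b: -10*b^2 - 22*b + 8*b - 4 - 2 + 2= -10*b^2 - 14*b - 4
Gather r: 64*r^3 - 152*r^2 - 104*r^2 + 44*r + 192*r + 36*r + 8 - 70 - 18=64*r^3 - 256*r^2 + 272*r - 80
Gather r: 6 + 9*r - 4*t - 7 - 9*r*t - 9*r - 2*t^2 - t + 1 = -9*r*t - 2*t^2 - 5*t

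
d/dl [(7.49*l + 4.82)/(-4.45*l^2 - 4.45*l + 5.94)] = (33.3305*l^2 + 42.898*l + 65.9396)/(19.8025*l^4 + 39.605*l^3 - 33.0635*l^2 - 52.866*l + 35.2836)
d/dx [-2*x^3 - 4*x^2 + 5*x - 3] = -6*x^2 - 8*x + 5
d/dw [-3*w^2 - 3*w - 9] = -6*w - 3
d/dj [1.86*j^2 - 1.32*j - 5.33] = 3.72*j - 1.32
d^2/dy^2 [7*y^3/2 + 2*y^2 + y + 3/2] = 21*y + 4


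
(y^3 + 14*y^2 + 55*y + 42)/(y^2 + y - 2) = (y^3 + 14*y^2 + 55*y + 42)/(y^2 + y - 2)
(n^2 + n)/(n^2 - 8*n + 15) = n*(n + 1)/(n^2 - 8*n + 15)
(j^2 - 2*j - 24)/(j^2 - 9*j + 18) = (j + 4)/(j - 3)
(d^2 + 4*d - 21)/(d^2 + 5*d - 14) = (d - 3)/(d - 2)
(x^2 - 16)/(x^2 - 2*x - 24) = (x - 4)/(x - 6)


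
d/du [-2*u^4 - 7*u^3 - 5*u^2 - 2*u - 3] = -8*u^3 - 21*u^2 - 10*u - 2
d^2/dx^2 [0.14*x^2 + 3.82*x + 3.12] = 0.280000000000000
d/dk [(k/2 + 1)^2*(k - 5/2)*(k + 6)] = k^3 + 45*k^2/8 + 3*k/2 - 23/2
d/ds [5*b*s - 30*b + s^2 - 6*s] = 5*b + 2*s - 6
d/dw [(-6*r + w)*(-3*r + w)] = -9*r + 2*w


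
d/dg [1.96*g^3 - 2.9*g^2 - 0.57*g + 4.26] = 5.88*g^2 - 5.8*g - 0.57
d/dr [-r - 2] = -1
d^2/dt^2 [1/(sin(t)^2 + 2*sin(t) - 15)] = 2*(-2*sin(t)^4 - 3*sin(t)^3 - 29*sin(t)^2 - 9*sin(t) + 19)/(sin(t)^2 + 2*sin(t) - 15)^3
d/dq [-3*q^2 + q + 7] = 1 - 6*q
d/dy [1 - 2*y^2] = -4*y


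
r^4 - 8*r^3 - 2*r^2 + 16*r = r*(r - 8)*(r - sqrt(2))*(r + sqrt(2))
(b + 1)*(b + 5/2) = b^2 + 7*b/2 + 5/2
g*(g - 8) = g^2 - 8*g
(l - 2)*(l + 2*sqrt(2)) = l^2 - 2*l + 2*sqrt(2)*l - 4*sqrt(2)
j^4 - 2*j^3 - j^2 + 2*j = j*(j - 2)*(j - 1)*(j + 1)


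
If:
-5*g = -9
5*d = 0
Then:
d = 0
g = 9/5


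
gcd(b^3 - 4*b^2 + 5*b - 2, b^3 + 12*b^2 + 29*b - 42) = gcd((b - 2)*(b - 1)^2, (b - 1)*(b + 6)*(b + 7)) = b - 1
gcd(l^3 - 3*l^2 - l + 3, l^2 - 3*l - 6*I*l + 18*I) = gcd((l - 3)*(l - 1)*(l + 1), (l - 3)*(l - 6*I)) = l - 3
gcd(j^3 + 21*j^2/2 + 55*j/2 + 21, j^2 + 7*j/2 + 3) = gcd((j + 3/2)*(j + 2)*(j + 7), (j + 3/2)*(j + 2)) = j^2 + 7*j/2 + 3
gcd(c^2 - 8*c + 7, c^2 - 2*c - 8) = 1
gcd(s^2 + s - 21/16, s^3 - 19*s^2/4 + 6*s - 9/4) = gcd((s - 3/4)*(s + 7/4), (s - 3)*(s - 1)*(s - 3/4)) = s - 3/4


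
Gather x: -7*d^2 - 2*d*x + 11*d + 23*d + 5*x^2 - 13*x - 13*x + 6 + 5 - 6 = -7*d^2 + 34*d + 5*x^2 + x*(-2*d - 26) + 5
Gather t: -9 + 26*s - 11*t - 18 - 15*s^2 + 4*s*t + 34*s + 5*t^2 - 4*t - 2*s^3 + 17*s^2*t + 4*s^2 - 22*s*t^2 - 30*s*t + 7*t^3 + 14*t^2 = -2*s^3 - 11*s^2 + 60*s + 7*t^3 + t^2*(19 - 22*s) + t*(17*s^2 - 26*s - 15) - 27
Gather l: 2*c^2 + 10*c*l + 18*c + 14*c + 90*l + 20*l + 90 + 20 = 2*c^2 + 32*c + l*(10*c + 110) + 110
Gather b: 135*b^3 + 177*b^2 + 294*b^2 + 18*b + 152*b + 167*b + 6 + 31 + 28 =135*b^3 + 471*b^2 + 337*b + 65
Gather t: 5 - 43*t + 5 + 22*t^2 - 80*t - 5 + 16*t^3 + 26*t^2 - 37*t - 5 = 16*t^3 + 48*t^2 - 160*t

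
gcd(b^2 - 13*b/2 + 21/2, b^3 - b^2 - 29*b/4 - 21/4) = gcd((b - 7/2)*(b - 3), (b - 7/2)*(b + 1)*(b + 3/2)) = b - 7/2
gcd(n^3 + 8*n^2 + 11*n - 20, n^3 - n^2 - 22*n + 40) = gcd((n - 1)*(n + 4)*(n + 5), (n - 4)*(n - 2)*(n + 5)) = n + 5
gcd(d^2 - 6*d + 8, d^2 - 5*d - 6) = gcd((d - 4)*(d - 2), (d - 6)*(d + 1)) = 1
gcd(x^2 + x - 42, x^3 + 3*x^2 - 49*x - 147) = x + 7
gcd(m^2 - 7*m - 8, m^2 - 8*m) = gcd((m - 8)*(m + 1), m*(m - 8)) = m - 8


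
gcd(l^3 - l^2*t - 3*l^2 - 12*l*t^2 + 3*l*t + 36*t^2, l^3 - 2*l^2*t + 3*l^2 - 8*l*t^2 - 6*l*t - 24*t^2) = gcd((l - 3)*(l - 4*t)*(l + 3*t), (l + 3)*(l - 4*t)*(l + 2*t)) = -l + 4*t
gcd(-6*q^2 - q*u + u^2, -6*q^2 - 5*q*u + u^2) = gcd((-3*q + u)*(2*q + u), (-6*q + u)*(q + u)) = 1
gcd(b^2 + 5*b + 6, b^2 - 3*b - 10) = b + 2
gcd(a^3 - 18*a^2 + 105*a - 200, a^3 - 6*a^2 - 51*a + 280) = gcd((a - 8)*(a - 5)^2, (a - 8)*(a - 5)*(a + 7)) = a^2 - 13*a + 40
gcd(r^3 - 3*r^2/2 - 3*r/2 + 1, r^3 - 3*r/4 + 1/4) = r^2 + r/2 - 1/2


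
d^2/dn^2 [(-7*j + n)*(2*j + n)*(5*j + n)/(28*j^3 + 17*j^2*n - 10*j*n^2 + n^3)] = 4*j*(-31*j^3 + 3*j^2*n - 21*j*n^2 - 5*n^3)/(64*j^6 + 144*j^5*n + 60*j^4*n^2 - 45*j^3*n^3 - 15*j^2*n^4 + 9*j*n^5 - n^6)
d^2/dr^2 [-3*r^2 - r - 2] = -6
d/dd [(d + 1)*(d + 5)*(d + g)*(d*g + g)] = g*(d + 1)*((d + 1)*(d + 5) + (d + 1)*(d + g) + 2*(d + 5)*(d + g))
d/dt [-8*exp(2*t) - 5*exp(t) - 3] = (-16*exp(t) - 5)*exp(t)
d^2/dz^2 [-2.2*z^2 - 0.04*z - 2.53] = -4.40000000000000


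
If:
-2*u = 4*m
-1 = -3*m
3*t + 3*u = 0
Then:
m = 1/3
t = 2/3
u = -2/3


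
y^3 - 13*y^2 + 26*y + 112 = (y - 8)*(y - 7)*(y + 2)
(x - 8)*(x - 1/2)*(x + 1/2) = x^3 - 8*x^2 - x/4 + 2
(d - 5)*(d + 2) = d^2 - 3*d - 10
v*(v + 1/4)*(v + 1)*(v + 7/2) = v^4 + 19*v^3/4 + 37*v^2/8 + 7*v/8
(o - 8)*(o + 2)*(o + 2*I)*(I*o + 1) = I*o^4 - o^3 - 6*I*o^3 + 6*o^2 - 14*I*o^2 + 16*o - 12*I*o - 32*I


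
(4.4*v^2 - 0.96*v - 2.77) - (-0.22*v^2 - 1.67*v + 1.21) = 4.62*v^2 + 0.71*v - 3.98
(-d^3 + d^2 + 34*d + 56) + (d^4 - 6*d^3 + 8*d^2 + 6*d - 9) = d^4 - 7*d^3 + 9*d^2 + 40*d + 47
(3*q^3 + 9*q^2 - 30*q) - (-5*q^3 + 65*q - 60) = 8*q^3 + 9*q^2 - 95*q + 60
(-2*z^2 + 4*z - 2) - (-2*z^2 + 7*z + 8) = -3*z - 10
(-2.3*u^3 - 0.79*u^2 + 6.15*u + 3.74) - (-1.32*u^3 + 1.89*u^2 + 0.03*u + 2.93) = -0.98*u^3 - 2.68*u^2 + 6.12*u + 0.81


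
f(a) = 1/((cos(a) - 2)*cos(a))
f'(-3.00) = 0.06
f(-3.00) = 0.34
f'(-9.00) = 0.22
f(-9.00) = 0.38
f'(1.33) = -8.38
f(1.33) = -2.38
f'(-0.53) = 0.14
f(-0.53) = -1.02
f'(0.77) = -0.46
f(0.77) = -1.09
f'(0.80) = -0.53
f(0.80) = -1.10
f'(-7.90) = 235.90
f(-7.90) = 10.62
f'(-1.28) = 5.66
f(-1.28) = -2.04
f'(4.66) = 181.97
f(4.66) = 9.30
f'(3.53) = 0.20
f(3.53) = 0.37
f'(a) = sin(a)/((cos(a) - 2)*cos(a)^2) + sin(a)/((cos(a) - 2)^2*cos(a)) = 2*(-sin(a)/cos(a)^2 + tan(a))/(cos(a) - 2)^2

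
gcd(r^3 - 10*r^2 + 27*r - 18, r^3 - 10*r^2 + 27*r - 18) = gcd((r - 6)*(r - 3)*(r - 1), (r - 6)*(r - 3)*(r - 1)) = r^3 - 10*r^2 + 27*r - 18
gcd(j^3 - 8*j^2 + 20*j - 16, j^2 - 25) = 1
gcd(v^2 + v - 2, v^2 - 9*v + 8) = v - 1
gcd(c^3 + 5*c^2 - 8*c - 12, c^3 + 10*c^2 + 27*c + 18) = c^2 + 7*c + 6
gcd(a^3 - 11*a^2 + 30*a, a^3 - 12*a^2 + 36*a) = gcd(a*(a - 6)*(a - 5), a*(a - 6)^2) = a^2 - 6*a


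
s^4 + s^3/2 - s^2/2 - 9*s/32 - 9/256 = (s - 3/4)*(s + 1/4)^2*(s + 3/4)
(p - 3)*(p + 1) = p^2 - 2*p - 3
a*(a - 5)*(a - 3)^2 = a^4 - 11*a^3 + 39*a^2 - 45*a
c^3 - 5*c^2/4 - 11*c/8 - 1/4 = (c - 2)*(c + 1/4)*(c + 1/2)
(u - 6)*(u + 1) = u^2 - 5*u - 6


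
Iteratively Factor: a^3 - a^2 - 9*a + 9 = (a - 3)*(a^2 + 2*a - 3) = (a - 3)*(a + 3)*(a - 1)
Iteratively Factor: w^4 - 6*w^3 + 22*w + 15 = (w + 1)*(w^3 - 7*w^2 + 7*w + 15) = (w + 1)^2*(w^2 - 8*w + 15) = (w - 5)*(w + 1)^2*(w - 3)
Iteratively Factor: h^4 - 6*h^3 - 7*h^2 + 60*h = (h + 3)*(h^3 - 9*h^2 + 20*h) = (h - 5)*(h + 3)*(h^2 - 4*h) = (h - 5)*(h - 4)*(h + 3)*(h)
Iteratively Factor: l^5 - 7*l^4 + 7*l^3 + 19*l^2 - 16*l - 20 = (l - 2)*(l^4 - 5*l^3 - 3*l^2 + 13*l + 10) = (l - 2)*(l + 1)*(l^3 - 6*l^2 + 3*l + 10) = (l - 5)*(l - 2)*(l + 1)*(l^2 - l - 2) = (l - 5)*(l - 2)^2*(l + 1)*(l + 1)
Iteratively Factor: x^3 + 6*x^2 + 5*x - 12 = (x - 1)*(x^2 + 7*x + 12) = (x - 1)*(x + 3)*(x + 4)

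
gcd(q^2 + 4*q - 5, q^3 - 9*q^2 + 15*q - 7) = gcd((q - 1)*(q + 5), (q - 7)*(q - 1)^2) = q - 1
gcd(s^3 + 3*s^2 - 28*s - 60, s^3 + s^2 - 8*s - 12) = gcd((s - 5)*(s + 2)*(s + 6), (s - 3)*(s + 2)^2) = s + 2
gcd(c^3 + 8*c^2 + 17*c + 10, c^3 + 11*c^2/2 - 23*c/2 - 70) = c + 5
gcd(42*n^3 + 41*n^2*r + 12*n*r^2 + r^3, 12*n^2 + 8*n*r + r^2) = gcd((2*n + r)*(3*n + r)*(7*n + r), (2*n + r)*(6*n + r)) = 2*n + r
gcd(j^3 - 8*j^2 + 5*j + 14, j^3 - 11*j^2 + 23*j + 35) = j^2 - 6*j - 7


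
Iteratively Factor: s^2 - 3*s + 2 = (s - 2)*(s - 1)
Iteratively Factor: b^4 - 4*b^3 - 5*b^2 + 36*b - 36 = (b + 3)*(b^3 - 7*b^2 + 16*b - 12) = (b - 2)*(b + 3)*(b^2 - 5*b + 6) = (b - 2)^2*(b + 3)*(b - 3)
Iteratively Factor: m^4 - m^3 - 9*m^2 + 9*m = (m)*(m^3 - m^2 - 9*m + 9) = m*(m + 3)*(m^2 - 4*m + 3) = m*(m - 1)*(m + 3)*(m - 3)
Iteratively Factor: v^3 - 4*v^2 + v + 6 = (v + 1)*(v^2 - 5*v + 6) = (v - 3)*(v + 1)*(v - 2)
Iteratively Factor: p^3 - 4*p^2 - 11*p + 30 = (p - 2)*(p^2 - 2*p - 15) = (p - 5)*(p - 2)*(p + 3)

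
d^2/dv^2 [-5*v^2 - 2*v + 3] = -10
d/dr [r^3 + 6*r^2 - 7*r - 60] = 3*r^2 + 12*r - 7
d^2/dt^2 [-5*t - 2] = 0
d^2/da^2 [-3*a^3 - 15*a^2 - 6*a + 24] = -18*a - 30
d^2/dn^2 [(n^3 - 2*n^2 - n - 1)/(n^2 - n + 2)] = 2*(-4*n^3 + 3*n^2 + 21*n - 9)/(n^6 - 3*n^5 + 9*n^4 - 13*n^3 + 18*n^2 - 12*n + 8)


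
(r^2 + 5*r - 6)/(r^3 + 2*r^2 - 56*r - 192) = (r - 1)/(r^2 - 4*r - 32)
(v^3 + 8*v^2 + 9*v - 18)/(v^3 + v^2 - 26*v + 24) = (v + 3)/(v - 4)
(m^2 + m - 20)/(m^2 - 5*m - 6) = (-m^2 - m + 20)/(-m^2 + 5*m + 6)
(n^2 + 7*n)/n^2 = (n + 7)/n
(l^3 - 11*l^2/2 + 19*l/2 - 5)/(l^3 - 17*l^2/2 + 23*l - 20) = (l - 1)/(l - 4)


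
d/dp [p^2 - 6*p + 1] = 2*p - 6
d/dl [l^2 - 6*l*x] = 2*l - 6*x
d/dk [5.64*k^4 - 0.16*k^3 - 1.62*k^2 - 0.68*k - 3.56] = 22.56*k^3 - 0.48*k^2 - 3.24*k - 0.68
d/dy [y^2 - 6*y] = 2*y - 6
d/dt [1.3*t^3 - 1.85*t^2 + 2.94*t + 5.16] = 3.9*t^2 - 3.7*t + 2.94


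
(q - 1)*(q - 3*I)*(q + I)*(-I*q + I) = -I*q^4 - 2*q^3 + 2*I*q^3 + 4*q^2 - 4*I*q^2 - 2*q + 6*I*q - 3*I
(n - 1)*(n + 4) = n^2 + 3*n - 4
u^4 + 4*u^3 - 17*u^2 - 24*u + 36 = (u - 3)*(u - 1)*(u + 2)*(u + 6)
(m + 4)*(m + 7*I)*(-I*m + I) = -I*m^3 + 7*m^2 - 3*I*m^2 + 21*m + 4*I*m - 28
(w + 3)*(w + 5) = w^2 + 8*w + 15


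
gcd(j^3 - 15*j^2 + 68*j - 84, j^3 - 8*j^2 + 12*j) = j^2 - 8*j + 12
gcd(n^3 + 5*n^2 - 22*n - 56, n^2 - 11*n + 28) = n - 4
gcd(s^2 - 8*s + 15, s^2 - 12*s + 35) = s - 5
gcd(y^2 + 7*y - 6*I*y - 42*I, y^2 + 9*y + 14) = y + 7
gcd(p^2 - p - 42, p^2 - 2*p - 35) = p - 7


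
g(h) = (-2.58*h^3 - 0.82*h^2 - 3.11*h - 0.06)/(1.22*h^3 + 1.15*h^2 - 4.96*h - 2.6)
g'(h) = (-7.74*h^2 - 1.64*h - 3.11)/(1.22*h^3 + 1.15*h^2 - 4.96*h - 2.6) + (-3.66*h^2 - 2.3*h + 4.96)*(-2.58*h^3 - 0.82*h^2 - 3.11*h - 0.06)/(1.22*h^3 + 1.15*h^2 - 4.96*h - 2.6)^2 = (-1.9666*h^4 + 33.182*h^3 + 27.9873*h^2 + 4.402*h + 7.7884)/(1.4884*h^6 + 2.806*h^5 - 10.7799*h^4 - 17.752*h^3 + 18.6216*h^2 + 25.792*h + 6.76)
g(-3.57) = -4.58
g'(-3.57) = -2.23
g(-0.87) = 2.09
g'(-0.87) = 0.68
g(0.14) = 0.16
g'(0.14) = 0.85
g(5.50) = -2.27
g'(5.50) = 0.11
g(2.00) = -16.41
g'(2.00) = 107.08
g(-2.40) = -40.91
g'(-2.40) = -416.08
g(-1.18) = 2.35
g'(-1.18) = -2.07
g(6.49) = -2.19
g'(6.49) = 0.06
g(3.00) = -3.35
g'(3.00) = 1.52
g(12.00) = -2.09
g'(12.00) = 0.00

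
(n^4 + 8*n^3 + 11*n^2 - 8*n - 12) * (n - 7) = n^5 + n^4 - 45*n^3 - 85*n^2 + 44*n + 84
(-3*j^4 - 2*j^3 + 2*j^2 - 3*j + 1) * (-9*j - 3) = 27*j^5 + 27*j^4 - 12*j^3 + 21*j^2 - 3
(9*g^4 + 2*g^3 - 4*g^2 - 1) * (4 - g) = -9*g^5 + 34*g^4 + 12*g^3 - 16*g^2 + g - 4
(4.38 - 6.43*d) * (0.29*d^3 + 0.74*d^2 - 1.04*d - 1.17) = -1.8647*d^4 - 3.488*d^3 + 9.9284*d^2 + 2.9679*d - 5.1246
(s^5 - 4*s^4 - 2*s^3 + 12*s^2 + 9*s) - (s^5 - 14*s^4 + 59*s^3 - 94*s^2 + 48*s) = 10*s^4 - 61*s^3 + 106*s^2 - 39*s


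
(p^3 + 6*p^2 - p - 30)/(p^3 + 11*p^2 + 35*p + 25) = (p^2 + p - 6)/(p^2 + 6*p + 5)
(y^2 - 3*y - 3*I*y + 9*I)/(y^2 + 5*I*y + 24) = (y - 3)/(y + 8*I)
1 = 1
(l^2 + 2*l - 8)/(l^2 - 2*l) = (l + 4)/l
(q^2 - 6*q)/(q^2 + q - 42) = q/(q + 7)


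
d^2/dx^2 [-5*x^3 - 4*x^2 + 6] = -30*x - 8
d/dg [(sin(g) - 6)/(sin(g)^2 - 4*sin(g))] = (-cos(g) + 12/tan(g) - 24*cos(g)/sin(g)^2)/(sin(g) - 4)^2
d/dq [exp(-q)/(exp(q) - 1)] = (1 - 2*exp(q))*exp(-q)/(exp(2*q) - 2*exp(q) + 1)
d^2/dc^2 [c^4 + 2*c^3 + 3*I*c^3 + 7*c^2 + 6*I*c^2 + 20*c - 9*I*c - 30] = 12*c^2 + c*(12 + 18*I) + 14 + 12*I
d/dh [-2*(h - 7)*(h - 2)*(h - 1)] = -6*h^2 + 40*h - 46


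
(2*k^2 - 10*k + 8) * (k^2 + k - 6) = 2*k^4 - 8*k^3 - 14*k^2 + 68*k - 48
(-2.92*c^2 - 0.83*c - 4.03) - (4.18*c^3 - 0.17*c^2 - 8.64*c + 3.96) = -4.18*c^3 - 2.75*c^2 + 7.81*c - 7.99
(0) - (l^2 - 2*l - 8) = -l^2 + 2*l + 8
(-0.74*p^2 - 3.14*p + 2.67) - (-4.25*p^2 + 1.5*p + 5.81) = 3.51*p^2 - 4.64*p - 3.14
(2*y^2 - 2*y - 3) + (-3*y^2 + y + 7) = -y^2 - y + 4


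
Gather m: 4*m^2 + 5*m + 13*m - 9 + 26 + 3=4*m^2 + 18*m + 20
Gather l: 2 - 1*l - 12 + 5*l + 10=4*l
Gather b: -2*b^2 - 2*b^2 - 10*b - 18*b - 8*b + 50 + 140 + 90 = -4*b^2 - 36*b + 280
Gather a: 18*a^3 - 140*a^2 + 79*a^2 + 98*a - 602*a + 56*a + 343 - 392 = 18*a^3 - 61*a^2 - 448*a - 49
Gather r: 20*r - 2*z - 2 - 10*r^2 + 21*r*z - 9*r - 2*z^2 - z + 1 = -10*r^2 + r*(21*z + 11) - 2*z^2 - 3*z - 1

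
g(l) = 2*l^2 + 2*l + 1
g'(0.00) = 2.00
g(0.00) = 1.00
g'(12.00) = 50.00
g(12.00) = 313.00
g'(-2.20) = -6.80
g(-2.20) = 6.28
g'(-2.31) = -7.24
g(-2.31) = 7.05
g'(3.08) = 14.32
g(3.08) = 26.13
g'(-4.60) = -16.40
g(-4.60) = 34.12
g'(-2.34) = -7.36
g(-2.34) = 7.27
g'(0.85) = 5.40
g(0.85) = 4.14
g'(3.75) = 17.00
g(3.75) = 36.62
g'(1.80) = 9.20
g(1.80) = 11.08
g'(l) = 4*l + 2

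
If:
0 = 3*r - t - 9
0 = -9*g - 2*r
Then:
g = -2*t/27 - 2/3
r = t/3 + 3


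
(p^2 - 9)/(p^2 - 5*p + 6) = (p + 3)/(p - 2)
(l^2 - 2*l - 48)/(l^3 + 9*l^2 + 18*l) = (l - 8)/(l*(l + 3))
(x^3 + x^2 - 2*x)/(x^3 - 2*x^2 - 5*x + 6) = x/(x - 3)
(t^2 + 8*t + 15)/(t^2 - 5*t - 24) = (t + 5)/(t - 8)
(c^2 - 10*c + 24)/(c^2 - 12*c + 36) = (c - 4)/(c - 6)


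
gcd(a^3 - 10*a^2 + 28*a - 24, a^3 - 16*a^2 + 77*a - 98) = a - 2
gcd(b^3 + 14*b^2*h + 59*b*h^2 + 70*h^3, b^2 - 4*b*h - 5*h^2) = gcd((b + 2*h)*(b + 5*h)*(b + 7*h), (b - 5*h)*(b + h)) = 1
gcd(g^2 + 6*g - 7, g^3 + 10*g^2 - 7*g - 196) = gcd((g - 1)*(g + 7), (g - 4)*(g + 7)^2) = g + 7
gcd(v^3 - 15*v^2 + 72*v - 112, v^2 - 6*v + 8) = v - 4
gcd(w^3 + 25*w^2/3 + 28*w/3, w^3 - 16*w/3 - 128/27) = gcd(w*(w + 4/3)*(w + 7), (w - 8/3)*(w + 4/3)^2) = w + 4/3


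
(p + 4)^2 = p^2 + 8*p + 16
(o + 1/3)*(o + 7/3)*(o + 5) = o^3 + 23*o^2/3 + 127*o/9 + 35/9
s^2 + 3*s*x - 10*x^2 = (s - 2*x)*(s + 5*x)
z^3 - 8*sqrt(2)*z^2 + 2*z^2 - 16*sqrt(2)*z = z*(z + 2)*(z - 8*sqrt(2))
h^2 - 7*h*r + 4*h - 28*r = (h + 4)*(h - 7*r)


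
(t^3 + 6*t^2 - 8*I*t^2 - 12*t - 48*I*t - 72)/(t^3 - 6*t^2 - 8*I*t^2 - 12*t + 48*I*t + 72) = (t + 6)/(t - 6)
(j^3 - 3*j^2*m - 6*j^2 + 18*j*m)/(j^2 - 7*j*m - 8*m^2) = j*(-j^2 + 3*j*m + 6*j - 18*m)/(-j^2 + 7*j*m + 8*m^2)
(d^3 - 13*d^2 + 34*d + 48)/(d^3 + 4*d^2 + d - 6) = (d^3 - 13*d^2 + 34*d + 48)/(d^3 + 4*d^2 + d - 6)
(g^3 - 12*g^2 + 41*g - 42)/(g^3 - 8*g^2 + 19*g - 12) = (g^2 - 9*g + 14)/(g^2 - 5*g + 4)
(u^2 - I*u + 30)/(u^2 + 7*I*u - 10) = (u - 6*I)/(u + 2*I)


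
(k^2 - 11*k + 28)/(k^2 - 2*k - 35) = (k - 4)/(k + 5)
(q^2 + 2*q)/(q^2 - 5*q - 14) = q/(q - 7)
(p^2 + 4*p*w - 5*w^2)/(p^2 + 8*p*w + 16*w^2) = (p^2 + 4*p*w - 5*w^2)/(p^2 + 8*p*w + 16*w^2)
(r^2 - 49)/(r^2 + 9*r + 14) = (r - 7)/(r + 2)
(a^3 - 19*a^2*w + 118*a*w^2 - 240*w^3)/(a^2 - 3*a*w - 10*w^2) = (a^2 - 14*a*w + 48*w^2)/(a + 2*w)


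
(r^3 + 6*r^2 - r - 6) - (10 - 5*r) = r^3 + 6*r^2 + 4*r - 16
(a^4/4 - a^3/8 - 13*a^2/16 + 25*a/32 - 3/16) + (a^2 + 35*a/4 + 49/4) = a^4/4 - a^3/8 + 3*a^2/16 + 305*a/32 + 193/16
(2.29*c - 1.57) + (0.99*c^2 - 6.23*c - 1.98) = 0.99*c^2 - 3.94*c - 3.55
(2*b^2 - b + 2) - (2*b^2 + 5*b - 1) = 3 - 6*b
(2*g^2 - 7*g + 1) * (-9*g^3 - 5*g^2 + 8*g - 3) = -18*g^5 + 53*g^4 + 42*g^3 - 67*g^2 + 29*g - 3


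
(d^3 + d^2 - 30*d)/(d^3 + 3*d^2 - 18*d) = (d - 5)/(d - 3)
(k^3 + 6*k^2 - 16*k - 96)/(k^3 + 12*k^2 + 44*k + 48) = (k - 4)/(k + 2)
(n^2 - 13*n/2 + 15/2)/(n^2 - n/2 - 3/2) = (n - 5)/(n + 1)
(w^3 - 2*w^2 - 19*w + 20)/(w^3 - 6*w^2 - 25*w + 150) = (w^2 + 3*w - 4)/(w^2 - w - 30)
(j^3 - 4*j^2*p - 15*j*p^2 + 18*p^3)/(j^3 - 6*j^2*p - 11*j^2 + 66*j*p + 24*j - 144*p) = (j^2 + 2*j*p - 3*p^2)/(j^2 - 11*j + 24)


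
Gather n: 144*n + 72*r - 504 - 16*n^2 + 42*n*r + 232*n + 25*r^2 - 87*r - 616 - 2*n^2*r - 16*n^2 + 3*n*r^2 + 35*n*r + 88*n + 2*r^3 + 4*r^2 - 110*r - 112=n^2*(-2*r - 32) + n*(3*r^2 + 77*r + 464) + 2*r^3 + 29*r^2 - 125*r - 1232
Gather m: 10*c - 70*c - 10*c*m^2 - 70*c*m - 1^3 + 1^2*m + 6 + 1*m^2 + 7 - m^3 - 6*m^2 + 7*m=-60*c - m^3 + m^2*(-10*c - 5) + m*(8 - 70*c) + 12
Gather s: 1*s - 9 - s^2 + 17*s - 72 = -s^2 + 18*s - 81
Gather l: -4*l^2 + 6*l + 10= -4*l^2 + 6*l + 10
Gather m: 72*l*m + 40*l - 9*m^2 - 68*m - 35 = 40*l - 9*m^2 + m*(72*l - 68) - 35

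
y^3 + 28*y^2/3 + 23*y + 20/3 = (y + 1/3)*(y + 4)*(y + 5)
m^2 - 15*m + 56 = (m - 8)*(m - 7)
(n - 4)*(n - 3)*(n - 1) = n^3 - 8*n^2 + 19*n - 12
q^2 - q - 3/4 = (q - 3/2)*(q + 1/2)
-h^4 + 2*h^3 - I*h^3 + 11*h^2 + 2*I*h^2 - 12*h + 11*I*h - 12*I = (h - 4)*(h + 3)*(-I*h + 1)*(-I*h + I)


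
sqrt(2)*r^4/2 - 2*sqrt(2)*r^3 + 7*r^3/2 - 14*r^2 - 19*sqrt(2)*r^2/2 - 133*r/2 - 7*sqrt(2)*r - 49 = (r - 7)*(r + 1)*(r + 7*sqrt(2)/2)*(sqrt(2)*r/2 + sqrt(2))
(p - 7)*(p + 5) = p^2 - 2*p - 35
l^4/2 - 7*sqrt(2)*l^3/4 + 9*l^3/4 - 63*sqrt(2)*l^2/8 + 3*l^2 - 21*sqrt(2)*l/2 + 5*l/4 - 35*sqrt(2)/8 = (l + 5/2)*(l - 7*sqrt(2)/2)*(sqrt(2)*l/2 + sqrt(2)/2)^2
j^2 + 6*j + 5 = (j + 1)*(j + 5)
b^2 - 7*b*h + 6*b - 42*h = (b + 6)*(b - 7*h)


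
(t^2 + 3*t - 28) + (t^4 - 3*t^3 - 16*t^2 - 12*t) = t^4 - 3*t^3 - 15*t^2 - 9*t - 28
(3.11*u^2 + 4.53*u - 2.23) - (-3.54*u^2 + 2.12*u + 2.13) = 6.65*u^2 + 2.41*u - 4.36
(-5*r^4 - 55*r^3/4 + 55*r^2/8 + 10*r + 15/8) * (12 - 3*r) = 15*r^5 - 75*r^4/4 - 1485*r^3/8 + 105*r^2/2 + 915*r/8 + 45/2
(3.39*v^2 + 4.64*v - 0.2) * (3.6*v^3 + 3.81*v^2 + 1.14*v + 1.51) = 12.204*v^5 + 29.6199*v^4 + 20.823*v^3 + 9.6465*v^2 + 6.7784*v - 0.302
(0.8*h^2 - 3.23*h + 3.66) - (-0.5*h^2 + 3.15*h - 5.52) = 1.3*h^2 - 6.38*h + 9.18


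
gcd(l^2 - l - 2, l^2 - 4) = l - 2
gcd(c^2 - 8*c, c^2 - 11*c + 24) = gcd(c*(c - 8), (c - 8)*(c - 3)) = c - 8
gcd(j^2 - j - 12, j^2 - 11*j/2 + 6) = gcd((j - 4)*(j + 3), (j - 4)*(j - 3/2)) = j - 4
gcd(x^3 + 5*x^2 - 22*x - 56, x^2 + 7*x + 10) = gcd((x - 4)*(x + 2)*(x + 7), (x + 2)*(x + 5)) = x + 2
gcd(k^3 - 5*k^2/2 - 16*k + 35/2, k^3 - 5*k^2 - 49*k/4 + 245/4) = k^2 - 3*k/2 - 35/2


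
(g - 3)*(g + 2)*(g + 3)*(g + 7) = g^4 + 9*g^3 + 5*g^2 - 81*g - 126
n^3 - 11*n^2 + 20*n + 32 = (n - 8)*(n - 4)*(n + 1)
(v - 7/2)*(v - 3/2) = v^2 - 5*v + 21/4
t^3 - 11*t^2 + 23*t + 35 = (t - 7)*(t - 5)*(t + 1)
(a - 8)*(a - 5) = a^2 - 13*a + 40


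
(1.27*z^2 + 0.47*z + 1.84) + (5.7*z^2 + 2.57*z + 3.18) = 6.97*z^2 + 3.04*z + 5.02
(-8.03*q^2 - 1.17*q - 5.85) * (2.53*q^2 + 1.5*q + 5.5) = -20.3159*q^4 - 15.0051*q^3 - 60.7205*q^2 - 15.21*q - 32.175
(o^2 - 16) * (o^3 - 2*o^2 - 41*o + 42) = o^5 - 2*o^4 - 57*o^3 + 74*o^2 + 656*o - 672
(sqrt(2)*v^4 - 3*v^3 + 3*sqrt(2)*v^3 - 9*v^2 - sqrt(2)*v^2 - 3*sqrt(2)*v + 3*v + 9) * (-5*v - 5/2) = -5*sqrt(2)*v^5 - 35*sqrt(2)*v^4/2 + 15*v^4 - 5*sqrt(2)*v^3/2 + 105*v^3/2 + 15*v^2/2 + 35*sqrt(2)*v^2/2 - 105*v/2 + 15*sqrt(2)*v/2 - 45/2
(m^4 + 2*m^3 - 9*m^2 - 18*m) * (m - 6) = m^5 - 4*m^4 - 21*m^3 + 36*m^2 + 108*m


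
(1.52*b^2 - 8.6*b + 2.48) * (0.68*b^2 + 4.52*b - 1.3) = 1.0336*b^4 + 1.0224*b^3 - 39.1616*b^2 + 22.3896*b - 3.224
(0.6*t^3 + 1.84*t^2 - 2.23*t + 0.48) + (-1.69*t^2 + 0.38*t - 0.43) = 0.6*t^3 + 0.15*t^2 - 1.85*t + 0.05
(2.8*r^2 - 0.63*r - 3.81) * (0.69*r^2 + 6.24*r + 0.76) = 1.932*r^4 + 17.0373*r^3 - 4.4321*r^2 - 24.2532*r - 2.8956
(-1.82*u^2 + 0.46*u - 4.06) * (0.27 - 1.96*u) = 3.5672*u^3 - 1.393*u^2 + 8.0818*u - 1.0962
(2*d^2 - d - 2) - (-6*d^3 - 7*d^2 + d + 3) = 6*d^3 + 9*d^2 - 2*d - 5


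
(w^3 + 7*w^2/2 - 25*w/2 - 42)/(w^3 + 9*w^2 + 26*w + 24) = (w - 7/2)/(w + 2)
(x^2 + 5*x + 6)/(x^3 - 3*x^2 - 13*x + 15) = (x + 2)/(x^2 - 6*x + 5)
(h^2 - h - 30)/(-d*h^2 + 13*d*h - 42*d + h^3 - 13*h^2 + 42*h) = (-h - 5)/(d*h - 7*d - h^2 + 7*h)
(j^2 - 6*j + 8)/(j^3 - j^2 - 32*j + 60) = (j - 4)/(j^2 + j - 30)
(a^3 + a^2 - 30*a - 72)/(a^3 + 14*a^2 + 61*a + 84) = (a - 6)/(a + 7)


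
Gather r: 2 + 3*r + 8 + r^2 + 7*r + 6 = r^2 + 10*r + 16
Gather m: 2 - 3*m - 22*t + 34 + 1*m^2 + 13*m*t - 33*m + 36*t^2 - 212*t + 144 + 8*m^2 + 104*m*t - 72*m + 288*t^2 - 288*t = 9*m^2 + m*(117*t - 108) + 324*t^2 - 522*t + 180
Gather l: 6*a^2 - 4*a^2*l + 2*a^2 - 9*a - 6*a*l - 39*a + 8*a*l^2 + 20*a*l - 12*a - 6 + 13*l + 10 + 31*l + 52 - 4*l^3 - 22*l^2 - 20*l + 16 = 8*a^2 - 60*a - 4*l^3 + l^2*(8*a - 22) + l*(-4*a^2 + 14*a + 24) + 72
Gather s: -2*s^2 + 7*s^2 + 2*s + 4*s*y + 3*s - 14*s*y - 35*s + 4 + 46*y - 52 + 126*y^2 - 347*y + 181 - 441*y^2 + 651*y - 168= 5*s^2 + s*(-10*y - 30) - 315*y^2 + 350*y - 35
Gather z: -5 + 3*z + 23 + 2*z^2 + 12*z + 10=2*z^2 + 15*z + 28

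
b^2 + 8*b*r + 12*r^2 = (b + 2*r)*(b + 6*r)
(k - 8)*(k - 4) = k^2 - 12*k + 32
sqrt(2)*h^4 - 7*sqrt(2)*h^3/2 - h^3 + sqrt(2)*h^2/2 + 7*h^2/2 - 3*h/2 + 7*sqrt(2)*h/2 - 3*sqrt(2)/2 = (h - 3)*(h - 1/2)*(h - sqrt(2))*(sqrt(2)*h + 1)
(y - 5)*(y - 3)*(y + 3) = y^3 - 5*y^2 - 9*y + 45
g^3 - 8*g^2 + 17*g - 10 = (g - 5)*(g - 2)*(g - 1)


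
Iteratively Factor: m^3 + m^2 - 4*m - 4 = (m - 2)*(m^2 + 3*m + 2) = (m - 2)*(m + 1)*(m + 2)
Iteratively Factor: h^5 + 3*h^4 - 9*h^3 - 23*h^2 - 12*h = (h + 1)*(h^4 + 2*h^3 - 11*h^2 - 12*h) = (h - 3)*(h + 1)*(h^3 + 5*h^2 + 4*h) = (h - 3)*(h + 1)^2*(h^2 + 4*h) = h*(h - 3)*(h + 1)^2*(h + 4)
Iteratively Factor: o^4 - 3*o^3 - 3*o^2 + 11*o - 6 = (o - 3)*(o^3 - 3*o + 2) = (o - 3)*(o + 2)*(o^2 - 2*o + 1) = (o - 3)*(o - 1)*(o + 2)*(o - 1)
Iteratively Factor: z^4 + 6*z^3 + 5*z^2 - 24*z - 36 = (z + 2)*(z^3 + 4*z^2 - 3*z - 18) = (z + 2)*(z + 3)*(z^2 + z - 6) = (z - 2)*(z + 2)*(z + 3)*(z + 3)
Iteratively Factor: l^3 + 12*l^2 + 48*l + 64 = (l + 4)*(l^2 + 8*l + 16) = (l + 4)^2*(l + 4)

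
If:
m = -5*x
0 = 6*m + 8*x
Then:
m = 0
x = 0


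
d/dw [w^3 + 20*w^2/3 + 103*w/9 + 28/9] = 3*w^2 + 40*w/3 + 103/9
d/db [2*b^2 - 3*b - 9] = 4*b - 3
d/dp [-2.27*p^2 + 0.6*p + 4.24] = 0.6 - 4.54*p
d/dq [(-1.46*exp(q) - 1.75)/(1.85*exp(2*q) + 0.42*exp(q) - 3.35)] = (2.701*exp(2*q) + 6.475*exp(q) + 5.626)*exp(q)/(3.4225*exp(4*q) + 1.554*exp(3*q) - 12.2186*exp(2*q) - 2.814*exp(q) + 11.2225)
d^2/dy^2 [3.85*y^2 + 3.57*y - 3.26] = 7.70000000000000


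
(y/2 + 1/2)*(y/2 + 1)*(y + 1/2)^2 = y^4/4 + y^3 + 21*y^2/16 + 11*y/16 + 1/8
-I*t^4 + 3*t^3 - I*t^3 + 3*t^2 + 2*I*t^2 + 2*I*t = t*(t + I)*(t + 2*I)*(-I*t - I)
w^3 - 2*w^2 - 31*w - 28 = (w - 7)*(w + 1)*(w + 4)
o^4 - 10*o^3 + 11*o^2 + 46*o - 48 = (o - 8)*(o - 3)*(o - 1)*(o + 2)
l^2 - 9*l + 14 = (l - 7)*(l - 2)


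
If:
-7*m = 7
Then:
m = -1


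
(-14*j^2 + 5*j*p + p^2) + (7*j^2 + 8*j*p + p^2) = -7*j^2 + 13*j*p + 2*p^2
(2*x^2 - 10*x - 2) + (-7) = 2*x^2 - 10*x - 9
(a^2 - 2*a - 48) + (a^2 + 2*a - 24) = 2*a^2 - 72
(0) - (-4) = 4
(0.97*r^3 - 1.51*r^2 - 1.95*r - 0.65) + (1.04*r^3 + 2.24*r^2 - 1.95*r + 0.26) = 2.01*r^3 + 0.73*r^2 - 3.9*r - 0.39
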